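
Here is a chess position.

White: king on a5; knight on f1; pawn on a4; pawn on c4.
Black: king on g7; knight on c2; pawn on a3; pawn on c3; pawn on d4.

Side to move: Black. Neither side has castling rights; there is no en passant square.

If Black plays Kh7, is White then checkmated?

After Kh7: white king on a5; in check: no.
White is not in check, so this cannot be checkmate.

no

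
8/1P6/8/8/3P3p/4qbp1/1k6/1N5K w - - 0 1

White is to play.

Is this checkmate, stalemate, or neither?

White to move; white king on h1.
In check: yes, from the black bishop on f3.
King squares — g1: attacked by Qe3; g2: attacked by Bf3; h2: attacked by Pg3.
Legal moves for White: none.
In check with no legal moves → checkmate.

checkmate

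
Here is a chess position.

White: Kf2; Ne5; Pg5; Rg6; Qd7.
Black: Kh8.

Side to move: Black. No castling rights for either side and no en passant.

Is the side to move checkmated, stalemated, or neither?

Black to move; black king on h8.
In check: no.
King squares — g7: attacked by Rg6; h7: attacked by Qd7; g8: attacked by Rg6.
Legal moves for Black: none.
Not in check and no legal moves → stalemate.

stalemate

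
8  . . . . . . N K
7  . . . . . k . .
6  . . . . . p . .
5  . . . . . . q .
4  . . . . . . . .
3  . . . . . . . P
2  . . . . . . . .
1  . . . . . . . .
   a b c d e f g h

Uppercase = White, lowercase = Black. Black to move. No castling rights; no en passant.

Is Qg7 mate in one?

yes

After Qg7: white king on h8; in check: yes, from the black queen on g7.
King squares — g7: attacked by Kf7; h7: attacked by Qg7; g8: own knight.
White has no legal moves → checkmate.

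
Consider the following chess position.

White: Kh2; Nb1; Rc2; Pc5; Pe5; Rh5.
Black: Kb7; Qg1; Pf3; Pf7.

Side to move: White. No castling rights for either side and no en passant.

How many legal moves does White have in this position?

2

White to move; king on h2.
In check: yes, from the black queen on g1.
Legal moves: Kh3, Kxg1.
Count: 2.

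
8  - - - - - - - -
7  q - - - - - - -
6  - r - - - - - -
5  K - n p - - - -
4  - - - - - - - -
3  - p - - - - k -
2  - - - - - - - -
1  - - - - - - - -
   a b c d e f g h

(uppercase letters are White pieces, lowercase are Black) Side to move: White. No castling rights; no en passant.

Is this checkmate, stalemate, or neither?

White to move; white king on a5.
In check: yes, from the black queen on a7.
King squares — a4: attacked by Nc5; b4: attacked by Rb6; b5: attacked by Rb6; a6: attacked by Nc5; b6: attacked by Qa7.
Legal moves for White: none.
In check with no legal moves → checkmate.

checkmate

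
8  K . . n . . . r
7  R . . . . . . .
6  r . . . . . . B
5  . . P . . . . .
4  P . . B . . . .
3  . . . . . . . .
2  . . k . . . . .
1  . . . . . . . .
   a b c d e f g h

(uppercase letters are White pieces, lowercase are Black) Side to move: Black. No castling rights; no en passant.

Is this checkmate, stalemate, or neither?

Black to move; black king on c2.
In check: no.
Legal moves for Black include: Rg8, Rf8, Re8, Rh7, Rhxh6, Nf7+, Nb7+, Ne6+, Nc6+, Rxa7+, Raxh6, Rg6, Rf6, Re6, Rd6, Rc6, Rb6, Ra5, ... (list truncated; more exist).
Black has legal moves and is not in check → neither.

neither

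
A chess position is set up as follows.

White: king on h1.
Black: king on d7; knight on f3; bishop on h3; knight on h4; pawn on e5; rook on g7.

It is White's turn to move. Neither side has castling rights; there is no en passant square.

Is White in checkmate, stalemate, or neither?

White to move; white king on h1.
In check: no.
King squares — g1: attacked by Nf3; g2: attacked by Bh3; h2: attacked by Nf3.
Legal moves for White: none.
Not in check and no legal moves → stalemate.

stalemate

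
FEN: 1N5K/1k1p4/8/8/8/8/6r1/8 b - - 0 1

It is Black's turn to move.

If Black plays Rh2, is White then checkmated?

no

After Rh2: white king on h8; in check: yes, from the black rook on h2.
White has 2 legal replies: Kg8, Kg7.
In check but a legal move exists → not checkmate.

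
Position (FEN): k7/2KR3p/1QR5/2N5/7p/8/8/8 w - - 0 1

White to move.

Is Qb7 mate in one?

After Qb7: black king on a8; in check: yes, from the white queen on b7.
King squares — a7: attacked by Qb7; b7: attacked by Nc5; b8: attacked by Qb7.
Black has no legal moves → checkmate.

yes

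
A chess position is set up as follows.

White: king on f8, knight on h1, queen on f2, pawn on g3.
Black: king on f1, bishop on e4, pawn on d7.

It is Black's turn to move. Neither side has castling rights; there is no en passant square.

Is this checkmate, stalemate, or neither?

Black to move; black king on f1.
In check: yes, from the white queen on f2.
King squares — e1: attacked by Qf2; g1: attacked by Qf2; e2: attacked by Qf2; f2: attacked by Nh1; g2: attacked by Qf2.
Legal moves for Black: none.
In check with no legal moves → checkmate.

checkmate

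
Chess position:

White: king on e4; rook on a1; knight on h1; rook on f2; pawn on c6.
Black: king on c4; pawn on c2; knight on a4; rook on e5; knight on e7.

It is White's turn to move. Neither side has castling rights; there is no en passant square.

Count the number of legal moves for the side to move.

3

White to move; king on e4.
In check: yes, from the black rook on e5.
Legal moves: Kxe5, Kf4, Kf3.
Count: 3.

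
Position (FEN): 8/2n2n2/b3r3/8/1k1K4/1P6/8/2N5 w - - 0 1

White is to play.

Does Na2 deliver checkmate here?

no

After Na2: black king on b4; in check: yes, from the white knight on a2.
Black has 4 legal replies: Kb5, Ka5, Kxb3, Ka3.
In check but a legal move exists → not checkmate.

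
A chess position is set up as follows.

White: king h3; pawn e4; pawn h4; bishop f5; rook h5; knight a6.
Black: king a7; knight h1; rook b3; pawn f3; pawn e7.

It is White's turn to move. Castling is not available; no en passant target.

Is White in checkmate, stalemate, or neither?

neither

White to move; white king on h3.
In check: no.
Legal moves for White: Nb8, Nc7, Nc5, Nb4, Rh8, Rh7, Rh6, Rg5, Bc8, Bh7, Bd7, Bg6, Be6, Bg4, Kg4, Kh2, e5.
White has 17 legal moves and is not in check → neither.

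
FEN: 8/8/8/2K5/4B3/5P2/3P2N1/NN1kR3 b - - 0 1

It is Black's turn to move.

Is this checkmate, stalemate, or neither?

Black to move; black king on d1.
In check: yes, from the white rook on e1.
King squares — c1: attacked by Re1; e1: attacked by Ng2; c2: attacked by Na1; d2: attacked by Nb1; e2: attacked by Re1.
Legal moves for Black: none.
In check with no legal moves → checkmate.

checkmate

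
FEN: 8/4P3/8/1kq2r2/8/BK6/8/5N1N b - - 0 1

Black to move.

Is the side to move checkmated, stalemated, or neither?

neither

Black to move; black king on b5.
In check: no.
Legal moves for Black include: Rf8, Rf7, Rf6, Rh5, Rg5, Re5, Rd5, Rf4, Rf3+, Rf2, Rxf1, Qc8, Qxe7, Qc7, Qa7, Qd6, Qc6, Qb6, ... (list truncated; more exist).
Black has legal moves and is not in check → neither.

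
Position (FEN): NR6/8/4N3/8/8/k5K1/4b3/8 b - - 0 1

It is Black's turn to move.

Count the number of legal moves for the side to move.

Black to move; king on a3.
In check: no.
Legal moves: Ka4, Ka2, Ba6, Bh5, Bb5, Bg4, Bc4, Bf3, Bd3, Bf1, Bd1.
Count: 11.

11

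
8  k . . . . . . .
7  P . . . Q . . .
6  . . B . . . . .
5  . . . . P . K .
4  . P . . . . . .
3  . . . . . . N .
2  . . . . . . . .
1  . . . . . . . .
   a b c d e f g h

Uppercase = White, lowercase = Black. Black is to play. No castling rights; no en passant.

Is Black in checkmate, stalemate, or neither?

checkmate

Black to move; black king on a8.
In check: yes, from the white bishop on c6.
King squares — a7: attacked by Qe7; b7: attacked by Bc6; b8: attacked by Pa7.
Legal moves for Black: none.
In check with no legal moves → checkmate.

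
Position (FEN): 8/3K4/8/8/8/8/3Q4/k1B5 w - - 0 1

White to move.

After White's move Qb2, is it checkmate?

yes

After Qb2: black king on a1; in check: yes, from the white queen on b2.
King squares — b1: attacked by Qb2; a2: attacked by Qb2; b2: attacked by Bc1.
Black has no legal moves → checkmate.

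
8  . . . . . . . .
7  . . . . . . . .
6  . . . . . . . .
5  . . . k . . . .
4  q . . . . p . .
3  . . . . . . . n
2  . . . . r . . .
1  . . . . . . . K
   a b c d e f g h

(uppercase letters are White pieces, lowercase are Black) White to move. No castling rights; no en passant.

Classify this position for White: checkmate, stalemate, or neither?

stalemate

White to move; white king on h1.
In check: no.
King squares — g1: attacked by Nh3; g2: attacked by Re2; h2: attacked by Re2.
Legal moves for White: none.
Not in check and no legal moves → stalemate.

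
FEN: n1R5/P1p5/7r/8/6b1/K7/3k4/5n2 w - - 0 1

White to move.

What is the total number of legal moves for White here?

13

White to move; king on a3.
In check: no.
Legal moves: Rh8, Rg8, Rf8, Re8, Rd8+, Rb8, Rxa8, Rxc7, Kb4, Ka4, Kb3, Kb2, Ka2.
Count: 13.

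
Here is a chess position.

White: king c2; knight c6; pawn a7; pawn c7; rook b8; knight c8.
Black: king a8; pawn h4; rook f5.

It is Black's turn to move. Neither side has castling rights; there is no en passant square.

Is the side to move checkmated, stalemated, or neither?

checkmate

Black to move; black king on a8.
In check: yes, from the white rook on b8.
King squares — a7: attacked by Nc6; b7: attacked by Rb8; b8: attacked by Nc6.
Legal moves for Black: none.
In check with no legal moves → checkmate.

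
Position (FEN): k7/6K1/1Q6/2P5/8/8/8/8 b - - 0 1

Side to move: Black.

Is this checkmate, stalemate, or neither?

Black to move; black king on a8.
In check: no.
King squares — a7: attacked by Qb6; b7: attacked by Qb6; b8: attacked by Qb6.
Legal moves for Black: none.
Not in check and no legal moves → stalemate.

stalemate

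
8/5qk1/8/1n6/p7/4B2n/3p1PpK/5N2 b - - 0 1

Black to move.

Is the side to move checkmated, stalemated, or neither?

neither

Black to move; black king on g7.
In check: no.
Legal moves for Black include: Kh8, Kg8, Kf8, Kh7, Kg6, Kf6, Qg8, Qf8, Qe8, Qe7, Qd7, Qc7+, Qb7, Qa7, Qg6, Qf6, Qe6, Qh5, ... (list truncated; more exist).
Black has legal moves and is not in check → neither.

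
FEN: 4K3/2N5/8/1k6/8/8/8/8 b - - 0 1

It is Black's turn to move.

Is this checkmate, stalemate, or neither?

Black to move; black king on b5.
In check: yes, from the white knight on c7.
King squares — a4: available; b4: available; c4: available; a5: available; c5: available; a6: attacked by Nc7; b6: available; c6: available.
Legal moves for Black: Kc6, Kb6, Kc5, Ka5, Kc4, Kb4, Ka4.
Black is in check but has 7 legal moves → neither.

neither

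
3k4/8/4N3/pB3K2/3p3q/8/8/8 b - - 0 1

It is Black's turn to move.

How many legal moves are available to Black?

2

Black to move; king on d8.
In check: yes, from the white knight on e6.
Legal moves: Kc8, Ke7.
Count: 2.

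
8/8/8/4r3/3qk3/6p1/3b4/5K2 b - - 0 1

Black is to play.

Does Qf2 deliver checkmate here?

After Qf2: white king on f1; in check: yes, from the black queen on f2.
King squares — e1: attacked by Bd2; g1: attacked by Qf2; e2: attacked by Qf2; f2: attacked by Pg3; g2: attacked by Qf2.
White has no legal moves → checkmate.

yes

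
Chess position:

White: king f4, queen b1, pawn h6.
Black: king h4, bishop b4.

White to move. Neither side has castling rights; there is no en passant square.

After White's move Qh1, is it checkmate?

After Qh1: black king on h4; in check: yes, from the white queen on h1.
King squares — g3: attacked by Kf4; h3: attacked by Qh1; g4: attacked by Kf4; g5: attacked by Kf4; h5: attacked by Qh1.
Black has no legal moves → checkmate.

yes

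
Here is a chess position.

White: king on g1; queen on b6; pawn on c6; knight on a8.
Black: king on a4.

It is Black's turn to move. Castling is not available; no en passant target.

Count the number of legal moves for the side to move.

1

Black to move; king on a4.
In check: no.
Legal moves: Ka3.
Count: 1.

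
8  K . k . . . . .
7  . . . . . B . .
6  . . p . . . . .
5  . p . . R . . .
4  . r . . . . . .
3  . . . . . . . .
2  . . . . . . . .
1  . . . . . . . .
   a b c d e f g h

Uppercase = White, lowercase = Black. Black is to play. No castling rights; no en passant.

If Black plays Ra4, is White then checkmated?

After Ra4: white king on a8; in check: yes, from the black rook on a4.
King squares — a7: attacked by Ra4; b7: attacked by Kc8; b8: attacked by Kc8.
White has no legal moves → checkmate.

yes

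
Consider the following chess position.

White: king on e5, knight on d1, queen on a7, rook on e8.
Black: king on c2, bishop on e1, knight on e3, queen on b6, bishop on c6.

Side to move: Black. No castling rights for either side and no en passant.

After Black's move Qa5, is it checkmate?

After Qa5: white king on e5; in check: yes, from the black queen on a5.
White has 7 legal replies: Kf6, Ke6, Kd6, Kf4, Kd4, Qc5+, Qxa5.
In check but a legal move exists → not checkmate.

no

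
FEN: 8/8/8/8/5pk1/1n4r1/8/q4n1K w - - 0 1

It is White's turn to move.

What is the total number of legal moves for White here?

White to move; king on h1.
In check: no.
Legal moves: none.
Count: 0.

0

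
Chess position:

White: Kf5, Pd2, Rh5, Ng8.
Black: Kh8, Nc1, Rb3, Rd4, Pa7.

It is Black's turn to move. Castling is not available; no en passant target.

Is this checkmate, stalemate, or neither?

neither

Black to move; black king on h8.
In check: yes, from the white rook on h5.
King squares — g7: available; h7: attacked by Rh5; g8: available.
Legal moves for Black: Kxg8, Kg7.
Black is in check but has 2 legal moves → neither.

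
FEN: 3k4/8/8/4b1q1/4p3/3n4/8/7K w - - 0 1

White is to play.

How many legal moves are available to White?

White to move; king on h1.
In check: no.
Legal moves: none.
Count: 0.

0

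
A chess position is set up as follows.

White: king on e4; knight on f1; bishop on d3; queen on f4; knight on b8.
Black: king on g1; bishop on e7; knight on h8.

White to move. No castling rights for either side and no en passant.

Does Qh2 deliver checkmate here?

yes

After Qh2: black king on g1; in check: yes, from the white queen on h2.
King squares — f1: attacked by Bd3; h1: attacked by Qh2; f2: attacked by Qh2; g2: attacked by Qh2; h2: attacked by Nf1.
Black has no legal moves → checkmate.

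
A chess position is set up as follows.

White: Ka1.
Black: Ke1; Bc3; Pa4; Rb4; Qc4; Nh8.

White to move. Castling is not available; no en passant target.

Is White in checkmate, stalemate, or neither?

White to move; white king on a1.
In check: yes, from the black bishop on c3.
King squares — b1: attacked by Rb4; a2: attacked by Qc4; b2: attacked by Bc3.
Legal moves for White: none.
In check with no legal moves → checkmate.

checkmate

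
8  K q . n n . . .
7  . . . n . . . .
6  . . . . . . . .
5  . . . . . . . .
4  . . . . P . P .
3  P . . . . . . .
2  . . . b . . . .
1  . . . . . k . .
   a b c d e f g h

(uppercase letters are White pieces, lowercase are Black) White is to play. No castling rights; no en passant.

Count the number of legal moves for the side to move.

0

White to move; king on a8.
In check: yes, from the black queen on b8.
Legal moves: none.
Count: 0.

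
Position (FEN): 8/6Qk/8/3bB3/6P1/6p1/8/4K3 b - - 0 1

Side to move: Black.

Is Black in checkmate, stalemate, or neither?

checkmate

Black to move; black king on h7.
In check: yes, from the white queen on g7.
King squares — g6: attacked by Qg7; h6: attacked by Qg7; g7: attacked by Be5; g8: attacked by Qg7; h8: attacked by Qg7.
Legal moves for Black: none.
In check with no legal moves → checkmate.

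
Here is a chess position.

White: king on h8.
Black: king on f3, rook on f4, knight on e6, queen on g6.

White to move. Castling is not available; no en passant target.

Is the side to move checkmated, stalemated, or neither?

White to move; white king on h8.
In check: no.
King squares — g7: attacked by Ne6; h7: attacked by Qg6; g8: attacked by Qg6.
Legal moves for White: none.
Not in check and no legal moves → stalemate.

stalemate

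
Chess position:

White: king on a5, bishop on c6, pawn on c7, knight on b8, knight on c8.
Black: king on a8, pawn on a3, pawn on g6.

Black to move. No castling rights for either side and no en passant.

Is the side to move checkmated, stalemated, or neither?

checkmate

Black to move; black king on a8.
In check: yes, from the white bishop on c6.
King squares — a7: attacked by Nc8; b7: attacked by Bc6; b8: attacked by Pc7.
Legal moves for Black: none.
In check with no legal moves → checkmate.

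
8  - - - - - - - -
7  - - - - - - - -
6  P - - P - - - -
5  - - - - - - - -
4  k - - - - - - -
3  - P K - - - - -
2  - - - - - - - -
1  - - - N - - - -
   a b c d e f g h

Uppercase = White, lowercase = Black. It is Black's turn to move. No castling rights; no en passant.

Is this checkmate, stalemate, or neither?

Black to move; black king on a4.
In check: yes, from the white pawn on b3.
King squares — a3: available; b3: attacked by Kc3; b4: attacked by Kc3; a5: available; b5: available.
Legal moves for Black: Kb5, Ka5, Ka3.
Black is in check but has 3 legal moves → neither.

neither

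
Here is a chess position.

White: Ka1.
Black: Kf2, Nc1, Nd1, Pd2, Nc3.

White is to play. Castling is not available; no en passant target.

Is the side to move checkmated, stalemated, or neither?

stalemate

White to move; white king on a1.
In check: no.
King squares — b1: attacked by Nc3; a2: attacked by Nc1; b2: attacked by Nd1.
Legal moves for White: none.
Not in check and no legal moves → stalemate.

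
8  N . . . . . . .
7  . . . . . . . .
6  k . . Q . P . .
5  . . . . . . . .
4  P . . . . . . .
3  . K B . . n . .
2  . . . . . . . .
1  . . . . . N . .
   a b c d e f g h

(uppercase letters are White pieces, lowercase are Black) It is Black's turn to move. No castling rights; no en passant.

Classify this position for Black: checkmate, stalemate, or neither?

neither

Black to move; black king on a6.
In check: yes, from the white queen on d6.
King squares — a5: attacked by Bc3; b5: attacked by Pa4; b6: attacked by Qd6; a7: available; b7: available.
Legal moves for Black: Kb7, Ka7.
Black is in check but has 2 legal moves → neither.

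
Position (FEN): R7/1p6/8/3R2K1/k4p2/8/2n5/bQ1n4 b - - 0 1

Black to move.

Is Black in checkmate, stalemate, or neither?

checkmate

Black to move; black king on a4.
In check: yes, from the white rook on a8.
King squares — a3: attacked by Ra8; b3: attacked by Qb1; b4: attacked by Qb1; a5: attacked by Rd5; b5: attacked by Qb1.
Legal moves for Black: none.
In check with no legal moves → checkmate.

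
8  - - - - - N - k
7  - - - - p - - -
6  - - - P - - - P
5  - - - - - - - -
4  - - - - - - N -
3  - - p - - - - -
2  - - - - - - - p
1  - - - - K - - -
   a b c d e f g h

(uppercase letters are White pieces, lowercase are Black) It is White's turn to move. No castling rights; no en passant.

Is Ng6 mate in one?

no

After Ng6: black king on h8; in check: yes, from the white knight on g6.
Black has 2 legal replies: Kg8, Kh7.
In check but a legal move exists → not checkmate.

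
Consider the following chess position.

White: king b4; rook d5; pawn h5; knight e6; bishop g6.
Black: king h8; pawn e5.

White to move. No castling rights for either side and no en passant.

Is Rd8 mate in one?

yes

After Rd8: black king on h8; in check: yes, from the white rook on d8.
King squares — g7: attacked by Ne6; h7: attacked by Bg6; g8: attacked by Rd8.
Black has no legal moves → checkmate.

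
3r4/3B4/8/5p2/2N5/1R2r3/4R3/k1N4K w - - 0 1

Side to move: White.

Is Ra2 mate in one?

After Ra2: black king on a1; in check: yes, from the white rook on a2.
King squares — b1: attacked by Rb3; a2: attacked by Nc1; b2: attacked by Ra2.
Black has no legal moves → checkmate.

yes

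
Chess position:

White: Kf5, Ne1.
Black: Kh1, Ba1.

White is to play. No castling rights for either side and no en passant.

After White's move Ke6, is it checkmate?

no

After Ke6: black king on h1; in check: no.
Black is not in check, so this cannot be checkmate.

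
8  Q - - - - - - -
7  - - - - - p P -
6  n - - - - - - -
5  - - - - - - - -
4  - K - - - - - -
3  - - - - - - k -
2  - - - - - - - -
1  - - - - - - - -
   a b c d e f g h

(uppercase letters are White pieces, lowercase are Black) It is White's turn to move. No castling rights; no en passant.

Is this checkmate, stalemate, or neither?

White to move; white king on b4.
In check: yes, from the black knight on a6.
Legal moves for White: Kb5, Ka5, Kc4, Ka4, Kc3, Kb3, Ka3, Qxa6.
White is in check but has 8 legal moves → neither.

neither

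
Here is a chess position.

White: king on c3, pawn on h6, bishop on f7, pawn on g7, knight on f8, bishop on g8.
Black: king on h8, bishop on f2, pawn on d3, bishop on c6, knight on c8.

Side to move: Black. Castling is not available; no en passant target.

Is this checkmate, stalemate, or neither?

Black to move; black king on h8.
In check: yes, from the white pawn on g7.
King squares — g7: attacked by Ph6; h7: attacked by Nf8; g8: attacked by Bf7.
Legal moves for Black: none.
In check with no legal moves → checkmate.

checkmate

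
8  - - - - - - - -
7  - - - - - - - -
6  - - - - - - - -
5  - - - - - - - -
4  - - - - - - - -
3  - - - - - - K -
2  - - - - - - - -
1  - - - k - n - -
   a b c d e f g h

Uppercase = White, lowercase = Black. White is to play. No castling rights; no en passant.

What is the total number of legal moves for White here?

White to move; king on g3.
In check: yes, from the black knight on f1.
Legal moves: Kh4, Kg4, Kf4, Kh3, Kf3, Kg2, Kf2.
Count: 7.

7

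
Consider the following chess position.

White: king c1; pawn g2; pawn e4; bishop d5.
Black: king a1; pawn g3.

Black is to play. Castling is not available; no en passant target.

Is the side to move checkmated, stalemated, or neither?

stalemate

Black to move; black king on a1.
In check: no.
King squares — b1: attacked by Kc1; a2: attacked by Bd5; b2: attacked by Kc1.
Legal moves for Black: none.
Not in check and no legal moves → stalemate.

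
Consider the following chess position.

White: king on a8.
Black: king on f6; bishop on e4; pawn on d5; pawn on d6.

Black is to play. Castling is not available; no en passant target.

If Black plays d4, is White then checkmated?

no

After d4: white king on a8; in check: yes, from the black bishop on e4.
White has 2 legal replies: Kb8, Ka7.
In check but a legal move exists → not checkmate.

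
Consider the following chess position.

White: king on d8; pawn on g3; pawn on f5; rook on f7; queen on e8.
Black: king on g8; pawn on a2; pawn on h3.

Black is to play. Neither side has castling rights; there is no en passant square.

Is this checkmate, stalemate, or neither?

checkmate

Black to move; black king on g8.
In check: yes, from the white queen on e8.
King squares — f7: attacked by Qe8; g7: attacked by Rf7; h7: attacked by Rf7; f8: attacked by Rf7; h8: attacked by Qe8.
Legal moves for Black: none.
In check with no legal moves → checkmate.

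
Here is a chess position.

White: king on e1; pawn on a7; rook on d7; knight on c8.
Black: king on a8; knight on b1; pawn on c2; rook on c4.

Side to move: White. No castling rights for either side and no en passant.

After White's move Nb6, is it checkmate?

After Nb6: black king on a8; in check: yes, from the white knight on b6.
King squares — a7: attacked by Rd7; b7: attacked by Rd7; b8: attacked by Pa7.
Black has no legal moves → checkmate.

yes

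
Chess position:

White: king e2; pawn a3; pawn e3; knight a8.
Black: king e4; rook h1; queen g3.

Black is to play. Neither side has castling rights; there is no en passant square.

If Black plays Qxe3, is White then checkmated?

After Qxe3: white king on e2; in check: yes, from the black queen on e3.
King squares — d1: attacked by Rh1; e1: attacked by Rh1; f1: attacked by Rh1; d2: attacked by Qe3; f2: attacked by Qe3; d3: attacked by Qe3; e3: attacked by Ke4; f3: attacked by Qe3.
White has no legal moves → checkmate.

yes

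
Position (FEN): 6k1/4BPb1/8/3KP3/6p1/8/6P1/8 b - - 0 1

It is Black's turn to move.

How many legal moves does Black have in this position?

Black to move; king on g8.
In check: yes, from the white pawn on f7.
Legal moves: Kh8, Kh7, Kxf7.
Count: 3.

3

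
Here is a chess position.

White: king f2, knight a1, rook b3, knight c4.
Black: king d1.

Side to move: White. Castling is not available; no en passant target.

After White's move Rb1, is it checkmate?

After Rb1: black king on d1; in check: yes, from the white rook on b1.
King squares — c1: attacked by Rb1; e1: attacked by Rb1; c2: attacked by Na1; d2: attacked by Nc4; e2: attacked by Kf2.
Black has no legal moves → checkmate.

yes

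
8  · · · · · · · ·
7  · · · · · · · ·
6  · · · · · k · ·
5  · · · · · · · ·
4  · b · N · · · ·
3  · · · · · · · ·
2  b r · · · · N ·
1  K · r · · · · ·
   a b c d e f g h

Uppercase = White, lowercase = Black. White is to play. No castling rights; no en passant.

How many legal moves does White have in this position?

White to move; king on a1.
In check: yes, from the black rook on c1.
Legal moves: Kxb2.
Count: 1.

1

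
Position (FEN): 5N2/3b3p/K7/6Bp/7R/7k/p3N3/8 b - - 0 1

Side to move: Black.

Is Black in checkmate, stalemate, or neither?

neither

Black to move; black king on h3.
In check: yes, from the white rook on h4.
King squares — g2: available; h2: attacked by Rh4; g3: attacked by Ne2; g4: attacked by Rh4; h4: attacked by Bg5.
Legal moves for Black: Kg2.
Black is in check but has 1 legal move → neither.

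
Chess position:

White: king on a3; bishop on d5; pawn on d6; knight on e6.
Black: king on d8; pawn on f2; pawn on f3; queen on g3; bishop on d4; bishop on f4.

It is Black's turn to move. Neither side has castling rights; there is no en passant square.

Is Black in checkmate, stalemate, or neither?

neither

Black to move; black king on d8.
In check: yes, from the white knight on e6.
King squares — c7: attacked by Pd6; d7: available; e7: attacked by Pd6; c8: available; e8: available.
Legal moves for Black: Ke8, Kc8, Kd7.
Black is in check but has 3 legal moves → neither.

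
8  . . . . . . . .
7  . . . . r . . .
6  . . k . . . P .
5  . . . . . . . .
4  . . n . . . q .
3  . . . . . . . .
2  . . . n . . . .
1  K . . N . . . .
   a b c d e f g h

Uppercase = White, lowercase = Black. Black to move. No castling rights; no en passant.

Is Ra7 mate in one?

After Ra7: white king on a1; in check: yes, from the black rook on a7.
King squares — b1: attacked by Nd2; a2: attacked by Ra7; b2: attacked by Nc4.
White has no legal moves → checkmate.

yes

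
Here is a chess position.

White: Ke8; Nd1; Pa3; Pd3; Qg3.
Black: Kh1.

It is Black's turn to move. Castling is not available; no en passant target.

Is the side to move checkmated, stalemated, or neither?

stalemate

Black to move; black king on h1.
In check: no.
King squares — g1: attacked by Qg3; g2: attacked by Qg3; h2: attacked by Qg3.
Legal moves for Black: none.
Not in check and no legal moves → stalemate.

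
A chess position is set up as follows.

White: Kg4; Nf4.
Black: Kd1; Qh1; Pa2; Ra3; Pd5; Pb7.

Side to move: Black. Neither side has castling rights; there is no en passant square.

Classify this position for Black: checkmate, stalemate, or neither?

neither

Black to move; black king on d1.
In check: no.
Legal moves for Black include: Ra8, Ra7, Ra6, Ra5, Ra4, Rh3, Rg3+, Rf3, Re3, Rd3, Rc3, Rb3, Qh8, Qh7, Qh6, Qh5+, Qh4+, Qe4, ... (list truncated; more exist).
Black has legal moves and is not in check → neither.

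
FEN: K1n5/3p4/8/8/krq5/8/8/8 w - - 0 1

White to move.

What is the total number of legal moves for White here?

White to move; king on a8.
In check: no.
Legal moves: none.
Count: 0.

0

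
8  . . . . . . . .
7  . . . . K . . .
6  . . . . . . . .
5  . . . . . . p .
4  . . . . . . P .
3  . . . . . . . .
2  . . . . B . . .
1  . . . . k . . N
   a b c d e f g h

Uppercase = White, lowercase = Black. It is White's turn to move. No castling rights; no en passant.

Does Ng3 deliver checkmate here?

After Ng3: black king on e1; in check: no.
Black is not in check, so this cannot be checkmate.

no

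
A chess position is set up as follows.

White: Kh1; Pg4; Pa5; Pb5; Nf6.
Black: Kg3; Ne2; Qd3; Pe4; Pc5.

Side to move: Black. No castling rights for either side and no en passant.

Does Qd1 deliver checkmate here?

yes

After Qd1: white king on h1; in check: yes, from the black queen on d1.
King squares — g1: attacked by Qd1; g2: attacked by Kg3; h2: attacked by Kg3.
White has no legal moves → checkmate.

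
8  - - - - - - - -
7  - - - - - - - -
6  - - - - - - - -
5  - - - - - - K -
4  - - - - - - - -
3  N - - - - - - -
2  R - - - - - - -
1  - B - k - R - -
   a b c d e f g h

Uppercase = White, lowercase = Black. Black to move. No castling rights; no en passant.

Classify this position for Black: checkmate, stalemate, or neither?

checkmate

Black to move; black king on d1.
In check: yes, from the white rook on f1.
King squares — c1: attacked by Rf1; e1: attacked by Rf1; c2: attacked by Bb1; d2: attacked by Ra2; e2: attacked by Ra2.
Legal moves for Black: none.
In check with no legal moves → checkmate.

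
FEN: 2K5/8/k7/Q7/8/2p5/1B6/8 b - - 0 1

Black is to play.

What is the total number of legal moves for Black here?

Black to move; king on a6.
In check: yes, from the white queen on a5.
Legal moves: Kxa5.
Count: 1.

1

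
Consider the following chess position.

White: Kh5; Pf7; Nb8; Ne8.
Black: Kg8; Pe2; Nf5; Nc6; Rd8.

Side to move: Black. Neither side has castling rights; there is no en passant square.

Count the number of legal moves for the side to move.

Black to move; king on g8.
In check: yes, from the white pawn on f7.
Legal moves: Kh8, Kf8, Kh7, Kxf7.
Count: 4.

4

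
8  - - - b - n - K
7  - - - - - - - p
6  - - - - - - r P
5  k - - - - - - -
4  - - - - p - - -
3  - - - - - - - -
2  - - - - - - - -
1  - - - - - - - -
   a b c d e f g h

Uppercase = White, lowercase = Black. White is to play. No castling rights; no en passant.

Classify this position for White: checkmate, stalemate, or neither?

stalemate

White to move; white king on h8.
In check: no.
King squares — g7: attacked by Rg6; h7: attacked by Nf8; g8: attacked by Rg6.
Legal moves for White: none.
Not in check and no legal moves → stalemate.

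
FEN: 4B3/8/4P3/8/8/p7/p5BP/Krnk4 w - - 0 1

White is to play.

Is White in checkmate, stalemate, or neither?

checkmate

White to move; white king on a1.
In check: yes, from the black rook on b1.
King squares — b1: attacked by Pa2; a2: attacked by Nc1; b2: attacked by Rb1.
Legal moves for White: none.
In check with no legal moves → checkmate.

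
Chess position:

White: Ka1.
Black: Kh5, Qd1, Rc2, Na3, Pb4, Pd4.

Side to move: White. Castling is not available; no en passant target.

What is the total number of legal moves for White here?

White to move; king on a1.
In check: yes, from the black queen on d1.
Legal moves: none.
Count: 0.

0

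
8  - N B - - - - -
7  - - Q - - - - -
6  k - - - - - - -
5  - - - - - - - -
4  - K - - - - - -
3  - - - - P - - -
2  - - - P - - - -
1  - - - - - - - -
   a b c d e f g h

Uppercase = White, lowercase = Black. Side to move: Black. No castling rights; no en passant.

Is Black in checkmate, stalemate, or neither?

Black to move; black king on a6.
In check: yes, from the white knight on b8 and the white bishop on c8.
King squares — a5: attacked by Kb4; b5: attacked by Kb4; b6: attacked by Qc7; a7: attacked by Qc7; b7: attacked by Qc7.
Legal moves for Black: none.
In check with no legal moves → checkmate.

checkmate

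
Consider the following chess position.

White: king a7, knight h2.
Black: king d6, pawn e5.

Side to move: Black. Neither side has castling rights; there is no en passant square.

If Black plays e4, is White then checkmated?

After e4: white king on a7; in check: no.
White is not in check, so this cannot be checkmate.

no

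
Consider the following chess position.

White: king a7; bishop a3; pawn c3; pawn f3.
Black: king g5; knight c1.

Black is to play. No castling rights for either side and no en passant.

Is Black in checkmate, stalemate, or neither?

Black to move; black king on g5.
In check: no.
Legal moves for Black: Kh6, Kg6, Kf6, Kh5, Kf5, Kh4, Kf4, Nd3, Nb3, Ne2, Na2.
Black has 11 legal moves and is not in check → neither.

neither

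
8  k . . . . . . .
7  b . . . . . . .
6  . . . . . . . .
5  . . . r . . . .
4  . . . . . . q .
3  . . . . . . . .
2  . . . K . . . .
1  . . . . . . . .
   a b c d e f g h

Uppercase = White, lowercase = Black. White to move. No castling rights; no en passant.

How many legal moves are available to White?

4

White to move; king on d2.
In check: yes, from the black rook on d5.
Legal moves: Kc3, Kc2, Ke1, Kc1.
Count: 4.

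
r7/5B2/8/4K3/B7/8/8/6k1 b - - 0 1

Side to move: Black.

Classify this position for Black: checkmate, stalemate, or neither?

Black to move; black king on g1.
In check: no.
Legal moves for Black: Rh8, Rg8, Rf8, Re8+, Rd8, Rc8, Rb8, Ra7, Ra6, Ra5+, Rxa4, Kh2, Kg2, Kf2, Kh1, Kf1.
Black has 16 legal moves and is not in check → neither.

neither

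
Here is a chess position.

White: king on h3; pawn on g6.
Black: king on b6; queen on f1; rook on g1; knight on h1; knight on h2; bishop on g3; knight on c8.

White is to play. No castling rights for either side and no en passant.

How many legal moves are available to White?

0

White to move; king on h3.
In check: yes, from the black queen on f1.
Legal moves: none.
Count: 0.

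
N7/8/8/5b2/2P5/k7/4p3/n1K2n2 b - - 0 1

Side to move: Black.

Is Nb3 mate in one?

After Nb3: white king on c1; in check: yes, from the black knight on b3.
King squares — b1: attacked by Bf5; d1: attacked by Pe2; b2: attacked by Ka3; c2: attacked by Bf5; d2: attacked by Nf1.
White has no legal moves → checkmate.

yes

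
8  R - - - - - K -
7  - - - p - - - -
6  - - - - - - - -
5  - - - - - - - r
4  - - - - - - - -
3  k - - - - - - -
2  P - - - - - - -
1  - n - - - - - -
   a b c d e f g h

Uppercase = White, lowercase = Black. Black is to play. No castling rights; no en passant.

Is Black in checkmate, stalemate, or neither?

neither

Black to move; black king on a3.
In check: yes, from the white rook on a8.
Legal moves for Black: Kb4, Kb2, Ra5.
Black is in check but has 3 legal moves → neither.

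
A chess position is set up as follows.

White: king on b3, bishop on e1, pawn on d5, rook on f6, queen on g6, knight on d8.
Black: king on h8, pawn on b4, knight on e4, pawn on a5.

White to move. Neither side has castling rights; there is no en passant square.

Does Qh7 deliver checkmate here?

After Qh7: black king on h8; in check: yes, from the white queen on h7.
Black has 1 legal reply: Kxh7.
In check but a legal move exists → not checkmate.

no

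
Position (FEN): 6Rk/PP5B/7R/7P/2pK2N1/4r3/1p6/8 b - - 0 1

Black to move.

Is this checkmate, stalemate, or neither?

checkmate

Black to move; black king on h8.
In check: yes, from the white rook on g8.
King squares — g7: attacked by Rg8; h7: attacked by Rh6; g8: attacked by Bh7.
Legal moves for Black: none.
In check with no legal moves → checkmate.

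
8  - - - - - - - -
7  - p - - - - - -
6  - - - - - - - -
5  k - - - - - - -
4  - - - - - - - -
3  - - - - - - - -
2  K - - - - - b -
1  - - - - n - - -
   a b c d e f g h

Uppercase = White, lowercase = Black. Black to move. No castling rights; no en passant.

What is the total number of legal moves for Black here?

Black to move; king on a5.
In check: no.
Legal moves: Kb6, Ka6, Kb5, Kb4, Ka4, Bc6, Bd5+, Be4, Bh3, Bf3, Bh1, Bf1, Nf3, Nd3, Nc2, b6, b5.
Count: 17.

17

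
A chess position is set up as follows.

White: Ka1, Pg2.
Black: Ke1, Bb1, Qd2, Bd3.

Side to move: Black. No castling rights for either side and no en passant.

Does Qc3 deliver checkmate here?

After Qc3: white king on a1; in check: yes, from the black queen on c3.
King squares — b1: attacked by Bd3; a2: attacked by Bb1; b2: attacked by Qc3.
White has no legal moves → checkmate.

yes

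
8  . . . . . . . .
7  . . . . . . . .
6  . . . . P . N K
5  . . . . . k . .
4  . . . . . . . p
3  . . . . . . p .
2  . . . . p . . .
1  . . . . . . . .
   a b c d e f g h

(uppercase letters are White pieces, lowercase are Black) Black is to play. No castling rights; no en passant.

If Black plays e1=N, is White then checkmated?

no

After e1=N: white king on h6; in check: no.
White is not in check, so this cannot be checkmate.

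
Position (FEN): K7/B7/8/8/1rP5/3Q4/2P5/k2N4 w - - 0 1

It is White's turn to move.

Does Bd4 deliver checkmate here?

no

After Bd4: black king on a1; in check: yes, from the white bishop on d4.
Black has 3 legal replies: Ka2, Kb1, Rb2.
In check but a legal move exists → not checkmate.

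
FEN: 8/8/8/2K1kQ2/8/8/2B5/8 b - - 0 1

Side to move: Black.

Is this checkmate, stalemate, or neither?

checkmate

Black to move; black king on e5.
In check: yes, from the white queen on f5.
King squares — d4: attacked by Kc5; e4: attacked by Bc2; f4: attacked by Qf5; d5: attacked by Kc5; f5: attacked by Bc2; d6: attacked by Kc5; e6: attacked by Qf5; f6: attacked by Qf5.
Legal moves for Black: none.
In check with no legal moves → checkmate.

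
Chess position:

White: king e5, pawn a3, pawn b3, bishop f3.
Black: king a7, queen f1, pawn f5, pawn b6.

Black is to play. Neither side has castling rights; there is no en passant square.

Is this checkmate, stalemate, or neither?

neither

Black to move; black king on a7.
In check: no.
Legal moves for Black include: Kb8, Ka6, Qa6, Qb5+, Qc4, Qh3, Qxf3, Qd3, Qg2, Qf2, Qe2+, Qh1, Qg1, Qe1+, Qd1, Qc1, Qb1, Qa1+, ... (list truncated; more exist).
Black has legal moves and is not in check → neither.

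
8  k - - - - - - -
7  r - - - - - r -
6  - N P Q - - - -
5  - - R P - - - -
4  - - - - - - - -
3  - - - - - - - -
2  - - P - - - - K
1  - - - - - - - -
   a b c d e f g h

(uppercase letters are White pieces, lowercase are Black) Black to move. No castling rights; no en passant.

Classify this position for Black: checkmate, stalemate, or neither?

checkmate

Black to move; black king on a8.
In check: yes, from the white knight on b6.
King squares — a7: own rook; b7: attacked by Pc6; b8: attacked by Qd6.
Legal moves for Black: none.
In check with no legal moves → checkmate.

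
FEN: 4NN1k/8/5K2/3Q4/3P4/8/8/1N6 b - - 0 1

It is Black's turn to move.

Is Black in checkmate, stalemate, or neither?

Black to move; black king on h8.
In check: no.
King squares — g7: attacked by Kf6; h7: attacked by Nf8; g8: attacked by Qd5.
Legal moves for Black: none.
Not in check and no legal moves → stalemate.

stalemate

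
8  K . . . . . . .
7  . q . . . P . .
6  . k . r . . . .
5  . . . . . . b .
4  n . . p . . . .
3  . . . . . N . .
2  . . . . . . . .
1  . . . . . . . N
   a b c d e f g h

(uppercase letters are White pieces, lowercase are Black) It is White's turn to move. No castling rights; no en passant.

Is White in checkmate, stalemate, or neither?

White to move; white king on a8.
In check: yes, from the black queen on b7.
King squares — a7: attacked by Kb6; b7: attacked by Kb6; b8: attacked by Qb7.
Legal moves for White: none.
In check with no legal moves → checkmate.

checkmate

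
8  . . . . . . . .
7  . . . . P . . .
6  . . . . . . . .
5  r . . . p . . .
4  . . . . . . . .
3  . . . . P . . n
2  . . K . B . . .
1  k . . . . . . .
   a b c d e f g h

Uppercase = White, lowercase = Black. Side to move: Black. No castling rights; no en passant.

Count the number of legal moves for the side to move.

15

Black to move; king on a1.
In check: no.
Legal moves: Ra8, Ra7, Ra6, Rd5, Rc5+, Rb5, Ra4, Ra3, Ra2+, Ng5, Nf4, Nf2, Ng1, Ka2, e4.
Count: 15.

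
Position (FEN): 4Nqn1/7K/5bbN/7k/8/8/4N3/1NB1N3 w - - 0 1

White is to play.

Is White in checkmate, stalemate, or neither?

White to move; white king on h7.
In check: yes, from the black bishop on g6.
King squares — g6: attacked by Kh5; h6: own knight; g7: attacked by Bf6; g8: attacked by Qf8; h8: attacked by Bf6.
Legal moves for White: none.
In check with no legal moves → checkmate.

checkmate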